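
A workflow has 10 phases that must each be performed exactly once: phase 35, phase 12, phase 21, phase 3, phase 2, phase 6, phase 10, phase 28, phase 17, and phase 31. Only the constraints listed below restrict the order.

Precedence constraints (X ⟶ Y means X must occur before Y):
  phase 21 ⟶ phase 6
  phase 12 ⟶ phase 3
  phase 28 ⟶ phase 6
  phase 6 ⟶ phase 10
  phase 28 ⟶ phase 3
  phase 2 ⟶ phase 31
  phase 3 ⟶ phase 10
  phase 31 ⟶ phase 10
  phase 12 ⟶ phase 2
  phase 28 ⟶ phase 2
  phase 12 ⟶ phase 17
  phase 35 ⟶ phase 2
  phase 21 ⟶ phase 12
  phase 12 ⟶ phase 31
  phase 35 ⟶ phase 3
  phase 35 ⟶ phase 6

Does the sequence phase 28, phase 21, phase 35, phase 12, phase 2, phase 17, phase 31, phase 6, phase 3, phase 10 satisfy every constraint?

Every stated constraint is respected: phase 28 sits at position 1, ahead of phase 3 at position 9, and each of the other listed pairs likewise has the predecessor earlier in the sequence.

Yes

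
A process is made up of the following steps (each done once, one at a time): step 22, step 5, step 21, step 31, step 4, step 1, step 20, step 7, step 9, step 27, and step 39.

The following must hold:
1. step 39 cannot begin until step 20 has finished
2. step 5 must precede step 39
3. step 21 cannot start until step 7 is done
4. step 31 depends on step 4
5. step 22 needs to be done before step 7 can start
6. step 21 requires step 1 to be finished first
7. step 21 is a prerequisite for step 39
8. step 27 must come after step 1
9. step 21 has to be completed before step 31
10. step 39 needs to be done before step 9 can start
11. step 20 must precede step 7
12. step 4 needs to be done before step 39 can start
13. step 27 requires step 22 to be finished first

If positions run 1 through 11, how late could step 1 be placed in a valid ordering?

6

The steps that are forced after step 1, directly or by a chain of constraints, are step 21, step 31, step 9, step 27, step 39. That's 5 steps.
So at least 5 steps follow step 1, putting step 1 no later than position 6. That position is achievable by scheduling everything else first.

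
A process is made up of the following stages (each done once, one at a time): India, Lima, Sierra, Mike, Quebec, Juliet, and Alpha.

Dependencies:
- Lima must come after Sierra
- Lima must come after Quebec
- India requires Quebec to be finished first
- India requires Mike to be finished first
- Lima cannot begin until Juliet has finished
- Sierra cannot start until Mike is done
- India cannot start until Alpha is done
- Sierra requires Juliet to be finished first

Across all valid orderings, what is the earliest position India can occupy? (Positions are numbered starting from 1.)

The stages that are forced before India, directly or transitively, are Mike, Quebec, Alpha. That's 3 stages.
So at minimum 3 stages come before India, putting India no earlier than position 4. That position is achievable by scheduling exactly those predecessors first.

4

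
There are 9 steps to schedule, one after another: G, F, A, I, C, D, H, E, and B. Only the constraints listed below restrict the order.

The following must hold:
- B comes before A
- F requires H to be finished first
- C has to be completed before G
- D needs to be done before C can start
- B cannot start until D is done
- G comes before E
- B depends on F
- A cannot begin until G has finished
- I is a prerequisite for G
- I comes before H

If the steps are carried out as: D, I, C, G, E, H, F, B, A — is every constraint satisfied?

Yes

Checking each listed constraint against this order: for instance, D is in position 1 and B in position 8, so that constraint holds — and the remaining constraints check out the same way.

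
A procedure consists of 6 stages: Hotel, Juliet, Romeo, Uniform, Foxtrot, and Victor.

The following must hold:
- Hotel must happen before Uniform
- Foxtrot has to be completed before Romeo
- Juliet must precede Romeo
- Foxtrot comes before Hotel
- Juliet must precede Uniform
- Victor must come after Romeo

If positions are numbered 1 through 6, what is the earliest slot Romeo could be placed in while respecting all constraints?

Every stage that must precede Romeo has to come before it. Tracing all chains that end at Romeo, those stages are: Juliet, Foxtrot — 2 in total.
So at minimum 2 stages come before Romeo, putting Romeo no earlier than position 3. That position is achievable by scheduling exactly those predecessors first.

3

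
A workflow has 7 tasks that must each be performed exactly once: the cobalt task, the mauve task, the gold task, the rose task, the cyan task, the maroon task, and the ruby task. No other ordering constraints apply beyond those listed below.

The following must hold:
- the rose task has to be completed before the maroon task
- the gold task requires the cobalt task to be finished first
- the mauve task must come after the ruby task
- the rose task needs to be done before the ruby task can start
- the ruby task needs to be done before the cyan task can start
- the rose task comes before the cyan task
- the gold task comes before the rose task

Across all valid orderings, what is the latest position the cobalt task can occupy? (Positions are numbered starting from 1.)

The tasks that are forced after the cobalt task, directly or by a chain of constraints, are the mauve task, the gold task, the rose task, the cyan task, the maroon task, the ruby task. That's 6 tasks.
With 6 mandatory successors out of 7 tasks total, the latest slot for the cobalt task is 7−6 = 1, and it's reachable by doing all non-successors before the cobalt task.

1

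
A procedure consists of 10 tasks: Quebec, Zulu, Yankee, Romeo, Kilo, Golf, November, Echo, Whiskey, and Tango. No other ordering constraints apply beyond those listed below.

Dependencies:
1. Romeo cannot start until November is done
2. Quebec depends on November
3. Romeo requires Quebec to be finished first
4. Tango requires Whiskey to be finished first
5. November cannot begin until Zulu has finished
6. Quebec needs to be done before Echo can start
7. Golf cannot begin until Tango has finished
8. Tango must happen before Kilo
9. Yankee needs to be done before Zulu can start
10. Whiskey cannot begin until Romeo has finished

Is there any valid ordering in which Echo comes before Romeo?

Nothing in the constraints forces Romeo before Echo — there is no chain from Romeo to Echo.
So a valid ordering placing Echo earlier than Romeo exists.

Yes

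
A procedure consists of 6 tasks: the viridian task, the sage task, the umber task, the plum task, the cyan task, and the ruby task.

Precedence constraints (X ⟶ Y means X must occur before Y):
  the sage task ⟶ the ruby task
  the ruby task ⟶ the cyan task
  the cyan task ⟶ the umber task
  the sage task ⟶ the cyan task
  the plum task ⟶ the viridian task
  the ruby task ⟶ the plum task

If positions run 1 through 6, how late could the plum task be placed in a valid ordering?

The only task forced after the plum task (directly or by a chain) is the viridian task.
So at least 1 task follows the plum task, putting the plum task no later than position 5. That position is achievable by scheduling everything else first.

5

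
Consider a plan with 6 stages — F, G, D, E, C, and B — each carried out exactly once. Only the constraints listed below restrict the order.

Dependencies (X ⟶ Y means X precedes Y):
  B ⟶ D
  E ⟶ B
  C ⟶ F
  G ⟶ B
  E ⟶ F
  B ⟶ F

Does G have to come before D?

Yes

Tracing the constraints gives a chain: G → B → D.
So G must precede D in any valid ordering.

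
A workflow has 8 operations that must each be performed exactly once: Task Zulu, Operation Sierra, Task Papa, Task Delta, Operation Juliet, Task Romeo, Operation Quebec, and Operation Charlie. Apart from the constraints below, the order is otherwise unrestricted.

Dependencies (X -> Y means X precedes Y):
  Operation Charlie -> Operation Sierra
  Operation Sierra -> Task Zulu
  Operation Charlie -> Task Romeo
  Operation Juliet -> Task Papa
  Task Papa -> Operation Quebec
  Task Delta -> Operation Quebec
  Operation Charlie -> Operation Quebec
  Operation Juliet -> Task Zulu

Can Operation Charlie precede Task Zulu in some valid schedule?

Every valid ordering already has Operation Charlie before Task Zulu (the constraints require it), so in particular at least one does.

Yes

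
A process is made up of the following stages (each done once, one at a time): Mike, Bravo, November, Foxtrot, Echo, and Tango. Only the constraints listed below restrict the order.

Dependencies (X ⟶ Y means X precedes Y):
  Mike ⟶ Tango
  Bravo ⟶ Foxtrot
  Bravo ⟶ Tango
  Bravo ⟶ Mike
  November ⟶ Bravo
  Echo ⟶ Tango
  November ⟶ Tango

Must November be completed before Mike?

Yes

Chaining the stated constraints: November → Bravo → Mike.
Hence November necessarily comes before Mike.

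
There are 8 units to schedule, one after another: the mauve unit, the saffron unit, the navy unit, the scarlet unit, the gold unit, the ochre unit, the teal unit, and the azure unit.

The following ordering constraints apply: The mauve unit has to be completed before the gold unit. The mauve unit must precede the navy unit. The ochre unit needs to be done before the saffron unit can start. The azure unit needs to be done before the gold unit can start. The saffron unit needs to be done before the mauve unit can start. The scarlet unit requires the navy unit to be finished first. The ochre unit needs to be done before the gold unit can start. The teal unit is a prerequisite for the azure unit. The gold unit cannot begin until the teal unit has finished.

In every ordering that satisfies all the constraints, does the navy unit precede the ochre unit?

The constraints actually force the ochre unit before the navy unit (via the ochre unit → the saffron unit → the mauve unit → the navy unit), not the other way around.
So the navy unit never precedes the ochre unit.

No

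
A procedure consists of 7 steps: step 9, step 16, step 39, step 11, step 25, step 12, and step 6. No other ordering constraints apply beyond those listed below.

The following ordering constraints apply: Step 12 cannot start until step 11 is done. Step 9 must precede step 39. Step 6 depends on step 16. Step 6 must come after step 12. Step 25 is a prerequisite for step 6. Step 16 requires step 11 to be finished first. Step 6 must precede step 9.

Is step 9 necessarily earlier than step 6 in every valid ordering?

No

There is a chain step 6 → step 9, which puts step 6 before step 9.
So step 9 does not have to come before step 6 — it cannot.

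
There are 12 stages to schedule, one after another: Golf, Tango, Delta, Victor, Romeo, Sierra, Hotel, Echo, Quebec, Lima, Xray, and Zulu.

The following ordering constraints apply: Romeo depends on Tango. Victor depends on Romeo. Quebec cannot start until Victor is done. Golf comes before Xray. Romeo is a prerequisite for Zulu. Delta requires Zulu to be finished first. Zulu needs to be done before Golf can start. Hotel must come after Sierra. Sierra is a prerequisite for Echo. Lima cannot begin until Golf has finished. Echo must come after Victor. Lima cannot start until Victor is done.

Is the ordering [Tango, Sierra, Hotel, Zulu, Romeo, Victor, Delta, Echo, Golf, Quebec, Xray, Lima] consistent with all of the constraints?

No

Here Romeo comes after Zulu.
Since Romeo is required before Zulu, the ordering is invalid.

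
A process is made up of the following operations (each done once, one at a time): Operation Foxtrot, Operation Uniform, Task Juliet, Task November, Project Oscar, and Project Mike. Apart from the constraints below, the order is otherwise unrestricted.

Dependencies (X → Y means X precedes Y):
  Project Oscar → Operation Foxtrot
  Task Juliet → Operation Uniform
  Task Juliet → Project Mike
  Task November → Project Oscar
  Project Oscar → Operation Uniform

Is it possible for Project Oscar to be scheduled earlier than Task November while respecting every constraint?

No

Following Task November → Project Oscar, Task November must precede Project Oscar in every valid ordering.
So no valid ordering can have Project Oscar before Task November.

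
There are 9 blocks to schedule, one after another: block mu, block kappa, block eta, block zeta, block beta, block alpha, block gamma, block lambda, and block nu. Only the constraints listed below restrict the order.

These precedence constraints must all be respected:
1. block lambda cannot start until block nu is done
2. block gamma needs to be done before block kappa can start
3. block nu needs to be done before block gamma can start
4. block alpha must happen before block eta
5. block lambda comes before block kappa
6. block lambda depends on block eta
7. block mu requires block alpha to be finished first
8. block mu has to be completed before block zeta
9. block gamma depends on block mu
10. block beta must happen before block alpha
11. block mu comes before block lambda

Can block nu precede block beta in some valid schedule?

Yes

The constraints leave block nu and block beta unordered relative to each other; nothing requires block beta earlier.
So a valid ordering placing block nu earlier than block beta exists.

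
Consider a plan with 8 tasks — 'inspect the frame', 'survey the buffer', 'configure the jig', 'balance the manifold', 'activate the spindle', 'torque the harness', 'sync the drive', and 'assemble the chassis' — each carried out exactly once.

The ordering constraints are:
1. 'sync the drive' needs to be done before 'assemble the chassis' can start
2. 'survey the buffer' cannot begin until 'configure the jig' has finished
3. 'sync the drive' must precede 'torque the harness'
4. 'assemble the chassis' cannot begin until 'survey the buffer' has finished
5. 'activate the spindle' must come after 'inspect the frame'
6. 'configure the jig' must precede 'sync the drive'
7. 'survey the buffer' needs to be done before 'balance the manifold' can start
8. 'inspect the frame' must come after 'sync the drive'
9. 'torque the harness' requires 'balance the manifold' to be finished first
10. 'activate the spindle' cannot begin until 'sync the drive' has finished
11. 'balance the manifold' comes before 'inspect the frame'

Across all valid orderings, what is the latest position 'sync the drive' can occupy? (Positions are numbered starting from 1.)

Every task that must follow 'sync the drive' has to come after it. Tracing all chains starting from 'sync the drive', those tasks are: 'inspect the frame', 'activate the spindle', 'torque the harness', 'assemble the chassis' — 4 in total.
With 4 mandatory successors out of 8 tasks total, the latest slot for 'sync the drive' is 8−4 = 4, and it's reachable by doing all non-successors before 'sync the drive'.

4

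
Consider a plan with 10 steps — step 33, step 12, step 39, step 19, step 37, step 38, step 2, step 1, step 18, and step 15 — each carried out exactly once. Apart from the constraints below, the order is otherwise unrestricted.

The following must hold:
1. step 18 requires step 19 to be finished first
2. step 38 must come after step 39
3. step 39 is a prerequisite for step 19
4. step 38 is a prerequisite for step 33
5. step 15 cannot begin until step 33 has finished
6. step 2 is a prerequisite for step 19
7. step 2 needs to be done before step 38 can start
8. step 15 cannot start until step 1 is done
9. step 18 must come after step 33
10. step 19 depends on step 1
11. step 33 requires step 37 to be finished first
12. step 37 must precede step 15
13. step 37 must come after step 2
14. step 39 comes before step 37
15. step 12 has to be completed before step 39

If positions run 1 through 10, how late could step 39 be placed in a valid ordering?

4

Following every chain forward from step 39, the steps that must come later are step 33, step 19, step 37, step 38, step 18, step 15 — 6 of them.
With 6 mandatory successors out of 10 steps total, the latest slot for step 39 is 10−6 = 4, and it's reachable by doing all non-successors before step 39.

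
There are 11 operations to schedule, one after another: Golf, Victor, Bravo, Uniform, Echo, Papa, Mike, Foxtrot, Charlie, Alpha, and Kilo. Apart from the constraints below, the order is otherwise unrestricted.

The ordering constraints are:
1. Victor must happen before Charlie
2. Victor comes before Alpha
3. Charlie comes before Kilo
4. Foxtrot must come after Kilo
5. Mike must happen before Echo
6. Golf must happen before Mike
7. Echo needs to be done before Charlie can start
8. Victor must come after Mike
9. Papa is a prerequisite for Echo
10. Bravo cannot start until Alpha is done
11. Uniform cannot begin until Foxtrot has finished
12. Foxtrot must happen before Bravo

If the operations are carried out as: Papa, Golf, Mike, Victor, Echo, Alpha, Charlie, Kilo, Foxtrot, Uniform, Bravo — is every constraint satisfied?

Going through the constraints one by one, each required predecessor appears earlier in the sequence than its dependent — e.g. Alpha (position 6) is before Bravo (position 11), as required.

Yes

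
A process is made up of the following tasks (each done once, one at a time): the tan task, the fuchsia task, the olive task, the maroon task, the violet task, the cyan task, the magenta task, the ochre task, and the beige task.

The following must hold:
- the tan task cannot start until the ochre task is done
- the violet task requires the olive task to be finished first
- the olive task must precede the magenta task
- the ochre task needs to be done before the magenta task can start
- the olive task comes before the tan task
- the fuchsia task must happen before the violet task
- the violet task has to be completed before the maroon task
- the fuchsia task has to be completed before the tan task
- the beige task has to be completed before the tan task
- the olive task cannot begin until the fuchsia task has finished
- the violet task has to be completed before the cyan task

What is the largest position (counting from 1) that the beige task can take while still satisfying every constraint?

8

The only task forced after the beige task (directly or by a chain) is the tan task.
With 1 mandatory successor out of 9 tasks total, the latest slot for the beige task is 9−1 = 8, and it's reachable by doing all non-successors before the beige task.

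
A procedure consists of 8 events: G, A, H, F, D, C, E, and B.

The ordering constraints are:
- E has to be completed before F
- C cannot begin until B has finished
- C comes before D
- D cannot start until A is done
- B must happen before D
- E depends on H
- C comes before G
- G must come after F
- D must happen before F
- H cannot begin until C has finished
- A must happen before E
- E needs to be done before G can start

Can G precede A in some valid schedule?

No

The constraints give a chain A → E → G, which forces A before G.
So no valid ordering can have G before A.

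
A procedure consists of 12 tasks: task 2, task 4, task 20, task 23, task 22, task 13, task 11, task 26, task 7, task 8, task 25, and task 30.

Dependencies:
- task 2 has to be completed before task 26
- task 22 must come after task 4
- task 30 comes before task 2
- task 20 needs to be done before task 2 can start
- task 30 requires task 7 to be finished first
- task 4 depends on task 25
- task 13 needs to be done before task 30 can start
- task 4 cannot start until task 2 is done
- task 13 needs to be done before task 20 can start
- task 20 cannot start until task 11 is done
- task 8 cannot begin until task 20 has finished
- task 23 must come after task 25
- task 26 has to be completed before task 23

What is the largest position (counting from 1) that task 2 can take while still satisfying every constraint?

8

Following every chain forward from task 2, the tasks that must come later are task 4, task 23, task 22, task 26 — 4 of them.
With 4 mandatory successors out of 12 tasks total, the latest slot for task 2 is 12−4 = 8, and it's reachable by doing all non-successors before task 2.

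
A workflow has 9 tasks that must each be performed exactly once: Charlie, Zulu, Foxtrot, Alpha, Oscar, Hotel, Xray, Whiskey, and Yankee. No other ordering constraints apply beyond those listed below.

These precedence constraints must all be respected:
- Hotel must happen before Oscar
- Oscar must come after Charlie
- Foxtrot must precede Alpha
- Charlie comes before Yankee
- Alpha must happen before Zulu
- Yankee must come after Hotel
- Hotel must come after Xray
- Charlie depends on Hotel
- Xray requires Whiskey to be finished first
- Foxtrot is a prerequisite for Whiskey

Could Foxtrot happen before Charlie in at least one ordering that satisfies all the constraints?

Yes

The constraints force Foxtrot before Charlie, so yes — every valid ordering has Foxtrot earlier.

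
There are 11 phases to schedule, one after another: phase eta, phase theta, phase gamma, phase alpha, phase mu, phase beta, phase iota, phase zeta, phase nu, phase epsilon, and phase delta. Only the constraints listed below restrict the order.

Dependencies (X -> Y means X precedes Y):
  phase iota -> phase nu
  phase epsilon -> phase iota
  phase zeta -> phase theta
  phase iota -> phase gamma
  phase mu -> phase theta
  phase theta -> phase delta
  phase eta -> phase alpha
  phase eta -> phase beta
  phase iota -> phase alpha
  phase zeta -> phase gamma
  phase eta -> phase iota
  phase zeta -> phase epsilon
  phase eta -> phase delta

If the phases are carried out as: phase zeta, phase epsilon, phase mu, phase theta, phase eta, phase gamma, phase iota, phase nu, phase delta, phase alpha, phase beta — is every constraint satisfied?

In the proposed order, phase gamma appears before phase iota.
But one of the constraints requires phase iota before phase gamma, so this ordering violates it.

No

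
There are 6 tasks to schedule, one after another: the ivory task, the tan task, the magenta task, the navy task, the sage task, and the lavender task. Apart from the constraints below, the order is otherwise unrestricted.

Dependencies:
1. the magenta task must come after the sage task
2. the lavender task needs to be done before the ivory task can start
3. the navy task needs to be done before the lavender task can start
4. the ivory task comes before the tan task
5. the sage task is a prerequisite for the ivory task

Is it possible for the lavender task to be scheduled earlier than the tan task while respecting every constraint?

The lavender task is actually forced before the tan task by the constraints, so certainly some valid ordering has the lavender task first.

Yes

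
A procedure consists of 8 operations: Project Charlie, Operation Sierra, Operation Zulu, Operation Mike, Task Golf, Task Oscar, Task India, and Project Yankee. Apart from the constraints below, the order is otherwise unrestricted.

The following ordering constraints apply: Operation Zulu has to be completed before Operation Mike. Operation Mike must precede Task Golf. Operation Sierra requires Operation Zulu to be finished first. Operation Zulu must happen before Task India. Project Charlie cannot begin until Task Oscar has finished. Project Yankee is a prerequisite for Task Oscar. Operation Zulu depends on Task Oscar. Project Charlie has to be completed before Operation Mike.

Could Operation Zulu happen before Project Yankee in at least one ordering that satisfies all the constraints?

Following Project Yankee → Task Oscar → Operation Zulu, Project Yankee must precede Operation Zulu in every valid ordering.
So no valid ordering can have Operation Zulu before Project Yankee.

No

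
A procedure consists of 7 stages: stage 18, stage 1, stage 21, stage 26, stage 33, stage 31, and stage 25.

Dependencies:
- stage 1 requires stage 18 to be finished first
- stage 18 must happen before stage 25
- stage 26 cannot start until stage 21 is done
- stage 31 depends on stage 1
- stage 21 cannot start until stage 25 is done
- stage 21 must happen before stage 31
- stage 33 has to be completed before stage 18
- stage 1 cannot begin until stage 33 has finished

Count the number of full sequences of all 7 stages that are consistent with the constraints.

Only stage 33 has no prerequisites, so it must go first.
Systematically extending each partial ordering one stage at a time and counting, there are 7 complete orderings.

7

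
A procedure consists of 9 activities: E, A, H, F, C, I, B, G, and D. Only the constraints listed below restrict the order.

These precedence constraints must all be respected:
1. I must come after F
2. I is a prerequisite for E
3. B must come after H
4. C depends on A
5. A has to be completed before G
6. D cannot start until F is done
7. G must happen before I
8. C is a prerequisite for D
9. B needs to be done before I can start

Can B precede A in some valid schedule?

Yes

The constraints leave B and A unordered relative to each other; nothing requires A earlier.
That means at least one valid schedule has B before A.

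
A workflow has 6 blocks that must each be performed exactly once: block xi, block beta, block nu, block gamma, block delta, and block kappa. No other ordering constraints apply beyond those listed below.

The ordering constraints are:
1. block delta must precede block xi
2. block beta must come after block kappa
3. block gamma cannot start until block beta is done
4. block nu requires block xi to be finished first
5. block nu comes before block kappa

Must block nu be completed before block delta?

In fact the dependencies run the other way: block delta → block xi → block nu.
So block nu does not have to come before block delta — it cannot.

No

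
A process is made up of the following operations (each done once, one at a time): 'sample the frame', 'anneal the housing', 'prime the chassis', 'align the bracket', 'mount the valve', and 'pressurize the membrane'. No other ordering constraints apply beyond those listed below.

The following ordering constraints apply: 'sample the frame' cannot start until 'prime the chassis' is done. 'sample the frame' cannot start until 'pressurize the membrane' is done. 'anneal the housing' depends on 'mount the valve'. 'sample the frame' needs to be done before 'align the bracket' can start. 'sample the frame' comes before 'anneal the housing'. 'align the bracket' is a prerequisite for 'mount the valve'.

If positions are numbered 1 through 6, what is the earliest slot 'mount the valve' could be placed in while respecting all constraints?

The operations that are forced before 'mount the valve', directly or transitively, are 'sample the frame', 'prime the chassis', 'align the bracket', 'pressurize the membrane'. That's 4 operations.
With 4 mandatory predecessors, the earliest 'mount the valve' can sit is position 4+1 = 5, and placing just those 4 first achieves it.

5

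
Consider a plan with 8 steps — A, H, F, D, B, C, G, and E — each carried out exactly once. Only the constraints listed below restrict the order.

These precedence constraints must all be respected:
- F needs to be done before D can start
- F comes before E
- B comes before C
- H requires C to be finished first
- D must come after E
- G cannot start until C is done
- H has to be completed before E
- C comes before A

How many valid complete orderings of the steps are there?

2 steps have no prerequisites (F, B), so any of them could come first.
Counting all ways to extend the partial order to a total order gives 100.

100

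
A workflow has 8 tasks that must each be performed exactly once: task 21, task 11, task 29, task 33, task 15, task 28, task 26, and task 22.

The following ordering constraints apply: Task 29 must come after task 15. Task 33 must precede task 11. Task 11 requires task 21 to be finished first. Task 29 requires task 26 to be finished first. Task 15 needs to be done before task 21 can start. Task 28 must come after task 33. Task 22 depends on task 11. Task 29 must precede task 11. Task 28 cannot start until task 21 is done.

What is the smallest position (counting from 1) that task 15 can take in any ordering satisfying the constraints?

1

Task 15 has no prerequisites at all, so it can go in position 1.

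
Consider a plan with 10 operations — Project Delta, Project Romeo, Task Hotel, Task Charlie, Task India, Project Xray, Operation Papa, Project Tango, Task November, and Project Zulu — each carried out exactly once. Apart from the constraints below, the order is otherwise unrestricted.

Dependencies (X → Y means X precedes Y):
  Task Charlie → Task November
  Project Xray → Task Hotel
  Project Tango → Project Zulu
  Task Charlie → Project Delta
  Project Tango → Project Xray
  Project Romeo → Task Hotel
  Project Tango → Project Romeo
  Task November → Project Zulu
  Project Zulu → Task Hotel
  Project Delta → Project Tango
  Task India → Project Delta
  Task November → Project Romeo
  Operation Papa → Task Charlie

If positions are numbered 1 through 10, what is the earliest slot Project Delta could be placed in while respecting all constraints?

4

The operations that are forced before Project Delta, directly or transitively, are Task Charlie, Task India, Operation Papa. That's 3 operations.
So at minimum 3 operations come before Project Delta, putting Project Delta no earlier than position 4. That position is achievable by scheduling exactly those predecessors first.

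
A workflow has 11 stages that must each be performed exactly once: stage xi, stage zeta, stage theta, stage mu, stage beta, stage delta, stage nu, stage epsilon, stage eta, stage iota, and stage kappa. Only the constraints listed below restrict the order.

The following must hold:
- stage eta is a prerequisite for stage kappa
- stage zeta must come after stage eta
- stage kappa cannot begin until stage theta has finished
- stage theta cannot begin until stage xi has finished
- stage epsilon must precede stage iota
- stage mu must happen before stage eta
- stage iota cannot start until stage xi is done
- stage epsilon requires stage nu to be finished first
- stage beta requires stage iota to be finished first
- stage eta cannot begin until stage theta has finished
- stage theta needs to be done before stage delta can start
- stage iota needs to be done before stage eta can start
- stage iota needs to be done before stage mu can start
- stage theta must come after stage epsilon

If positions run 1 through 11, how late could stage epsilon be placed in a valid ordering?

The stages that are forced after stage epsilon, directly or by a chain of constraints, are stage zeta, stage theta, stage mu, stage beta, stage delta, stage eta, stage iota, stage kappa. That's 8 stages.
So at least 8 stages follow stage epsilon, putting stage epsilon no later than position 3. That position is achievable by scheduling everything else first.

3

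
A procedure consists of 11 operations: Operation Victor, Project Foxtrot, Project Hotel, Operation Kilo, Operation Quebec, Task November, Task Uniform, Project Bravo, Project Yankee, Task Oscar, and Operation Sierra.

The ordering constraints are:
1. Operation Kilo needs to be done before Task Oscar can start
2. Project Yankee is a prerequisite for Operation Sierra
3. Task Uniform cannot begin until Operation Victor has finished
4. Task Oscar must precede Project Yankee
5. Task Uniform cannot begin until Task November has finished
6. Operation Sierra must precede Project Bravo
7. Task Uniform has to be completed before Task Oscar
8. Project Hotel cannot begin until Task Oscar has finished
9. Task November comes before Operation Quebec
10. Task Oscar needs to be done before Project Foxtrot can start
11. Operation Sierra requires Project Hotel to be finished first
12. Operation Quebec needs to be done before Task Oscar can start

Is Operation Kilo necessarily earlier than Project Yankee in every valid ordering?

Chaining the stated constraints: Operation Kilo → Task Oscar → Project Yankee.
Hence Operation Kilo necessarily comes before Project Yankee.

Yes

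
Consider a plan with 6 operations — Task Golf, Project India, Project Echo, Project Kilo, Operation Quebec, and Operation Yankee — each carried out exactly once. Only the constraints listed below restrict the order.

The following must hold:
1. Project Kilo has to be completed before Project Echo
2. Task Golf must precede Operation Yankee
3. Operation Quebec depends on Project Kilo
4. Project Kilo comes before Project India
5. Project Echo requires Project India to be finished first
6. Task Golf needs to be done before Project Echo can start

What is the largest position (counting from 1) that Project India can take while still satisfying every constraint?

The only operation forced after Project India (directly or by a chain) is Project Echo.
With 1 mandatory successor out of 6 operations total, the latest slot for Project India is 6−1 = 5, and it's reachable by doing all non-successors before Project India.

5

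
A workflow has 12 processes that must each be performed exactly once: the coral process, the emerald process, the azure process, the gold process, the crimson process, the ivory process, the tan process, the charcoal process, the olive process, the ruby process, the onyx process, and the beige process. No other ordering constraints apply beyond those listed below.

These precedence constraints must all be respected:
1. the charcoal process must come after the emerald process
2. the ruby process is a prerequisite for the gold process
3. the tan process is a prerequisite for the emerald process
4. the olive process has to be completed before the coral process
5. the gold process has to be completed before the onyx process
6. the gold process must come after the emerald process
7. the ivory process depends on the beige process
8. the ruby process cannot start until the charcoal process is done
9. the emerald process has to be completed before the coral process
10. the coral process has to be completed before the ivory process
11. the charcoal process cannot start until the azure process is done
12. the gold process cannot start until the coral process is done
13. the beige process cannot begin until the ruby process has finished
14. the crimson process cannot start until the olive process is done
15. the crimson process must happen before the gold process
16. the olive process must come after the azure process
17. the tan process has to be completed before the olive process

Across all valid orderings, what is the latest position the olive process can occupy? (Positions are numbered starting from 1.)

7

The processes that are forced after the olive process, directly or by a chain of constraints, are the coral process, the gold process, the crimson process, the ivory process, the onyx process. That's 5 processes.
So at least 5 processes follow the olive process, putting the olive process no later than position 7. That position is achievable by scheduling everything else first.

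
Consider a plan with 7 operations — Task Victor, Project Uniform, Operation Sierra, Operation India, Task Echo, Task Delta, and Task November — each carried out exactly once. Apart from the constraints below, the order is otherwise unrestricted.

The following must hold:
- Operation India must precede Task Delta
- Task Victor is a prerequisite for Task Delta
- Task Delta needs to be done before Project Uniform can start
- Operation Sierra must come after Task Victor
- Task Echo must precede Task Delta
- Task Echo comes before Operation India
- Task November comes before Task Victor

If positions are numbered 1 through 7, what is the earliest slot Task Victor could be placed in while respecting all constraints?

2

Working backwards through the constraints from Task Victor, its only required predecessor is Task November.
So at minimum 1 operation comes before Task Victor, putting Task Victor no earlier than position 2. That position is achievable by scheduling exactly that predecessor first.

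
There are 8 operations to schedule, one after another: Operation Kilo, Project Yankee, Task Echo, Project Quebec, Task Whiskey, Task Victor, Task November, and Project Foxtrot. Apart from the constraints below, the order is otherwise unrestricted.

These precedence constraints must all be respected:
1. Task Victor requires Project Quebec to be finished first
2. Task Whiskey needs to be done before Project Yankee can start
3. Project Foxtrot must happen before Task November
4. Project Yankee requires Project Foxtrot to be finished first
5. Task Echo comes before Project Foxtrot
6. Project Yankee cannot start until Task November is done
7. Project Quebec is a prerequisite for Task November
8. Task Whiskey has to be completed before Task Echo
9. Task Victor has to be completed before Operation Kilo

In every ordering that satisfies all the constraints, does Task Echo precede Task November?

Tracing the constraints gives a chain: Task Echo → Project Foxtrot → Task November.
So Task Echo must precede Task November in any valid ordering.

Yes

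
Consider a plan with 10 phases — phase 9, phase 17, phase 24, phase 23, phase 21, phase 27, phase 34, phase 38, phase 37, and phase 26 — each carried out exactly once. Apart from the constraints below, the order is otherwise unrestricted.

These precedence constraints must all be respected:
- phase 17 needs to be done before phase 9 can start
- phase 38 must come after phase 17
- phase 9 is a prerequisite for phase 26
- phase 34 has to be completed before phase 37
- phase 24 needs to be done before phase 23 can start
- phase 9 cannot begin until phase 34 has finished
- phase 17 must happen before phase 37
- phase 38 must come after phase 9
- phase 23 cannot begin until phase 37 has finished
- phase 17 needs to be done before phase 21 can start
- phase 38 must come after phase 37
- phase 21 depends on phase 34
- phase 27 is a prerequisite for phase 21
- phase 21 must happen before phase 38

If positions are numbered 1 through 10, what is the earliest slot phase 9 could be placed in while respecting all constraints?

Every phase that must precede phase 9 has to come before it. Tracing all chains that end at phase 9, those phases are: phase 17, phase 34 — 2 in total.
With 2 mandatory predecessors, the earliest phase 9 can sit is position 2+1 = 3, and placing just those 2 first achieves it.

3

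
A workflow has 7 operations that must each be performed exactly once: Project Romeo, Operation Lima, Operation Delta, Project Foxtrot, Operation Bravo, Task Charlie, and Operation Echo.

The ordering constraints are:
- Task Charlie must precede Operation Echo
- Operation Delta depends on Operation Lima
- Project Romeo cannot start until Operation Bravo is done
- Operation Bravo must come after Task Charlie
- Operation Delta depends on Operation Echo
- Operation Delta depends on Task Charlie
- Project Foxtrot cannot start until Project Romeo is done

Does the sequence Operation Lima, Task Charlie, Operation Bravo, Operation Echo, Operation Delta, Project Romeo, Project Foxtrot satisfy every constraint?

Checking each listed constraint against this order: for instance, Operation Lima is in position 1 and Operation Delta in position 5, so that constraint holds — and the remaining constraints check out the same way.

Yes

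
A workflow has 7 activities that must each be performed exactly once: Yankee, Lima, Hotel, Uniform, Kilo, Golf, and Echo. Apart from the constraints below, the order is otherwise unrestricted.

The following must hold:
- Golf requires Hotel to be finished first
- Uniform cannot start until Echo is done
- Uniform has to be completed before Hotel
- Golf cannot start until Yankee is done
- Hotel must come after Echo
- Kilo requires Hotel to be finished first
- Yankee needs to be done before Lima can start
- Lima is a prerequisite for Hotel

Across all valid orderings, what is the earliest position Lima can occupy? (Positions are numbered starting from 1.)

2

Working backwards through the constraints from Lima, its only required predecessor is Yankee.
So at minimum 1 activity comes before Lima, putting Lima no earlier than position 2. That position is achievable by scheduling exactly that predecessor first.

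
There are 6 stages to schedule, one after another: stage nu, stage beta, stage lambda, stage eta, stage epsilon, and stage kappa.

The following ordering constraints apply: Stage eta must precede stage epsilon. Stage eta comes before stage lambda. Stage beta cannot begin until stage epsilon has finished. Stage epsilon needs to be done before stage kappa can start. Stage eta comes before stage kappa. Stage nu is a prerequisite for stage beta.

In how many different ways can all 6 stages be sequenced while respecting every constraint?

The stages with no prerequisites are stage nu, stage eta; any of them can be placed first.
Systematically extending each partial ordering one stage at a time and counting, there are 33 complete orderings.

33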